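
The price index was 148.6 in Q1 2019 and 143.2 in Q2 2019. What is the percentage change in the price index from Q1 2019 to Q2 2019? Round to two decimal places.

Change = (143.2 − 148.6) / 148.6 × 100
       = -5.4 / 148.6 × 100 = -3.6339%

-3.63%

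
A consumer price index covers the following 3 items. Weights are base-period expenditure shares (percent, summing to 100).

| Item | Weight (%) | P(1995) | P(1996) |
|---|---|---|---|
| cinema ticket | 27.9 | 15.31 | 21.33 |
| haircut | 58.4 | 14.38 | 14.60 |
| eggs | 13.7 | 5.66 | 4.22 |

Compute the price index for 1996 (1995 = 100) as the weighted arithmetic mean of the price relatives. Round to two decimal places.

cinema ticket: 27.9 × (21.33/15.31) = 27.9 × 1.393207 = 38.8705
haircut: 58.4 × (14.60/14.38) = 58.4 × 1.015299 = 59.2935
eggs: 13.7 × (4.22/5.66) = 13.7 × 0.745583 = 10.2145
Index = Σ wᵢ·(p₁ᵢ/p₀ᵢ) = 38.8705 + 59.2935 + 10.2145 = 108.3784

108.38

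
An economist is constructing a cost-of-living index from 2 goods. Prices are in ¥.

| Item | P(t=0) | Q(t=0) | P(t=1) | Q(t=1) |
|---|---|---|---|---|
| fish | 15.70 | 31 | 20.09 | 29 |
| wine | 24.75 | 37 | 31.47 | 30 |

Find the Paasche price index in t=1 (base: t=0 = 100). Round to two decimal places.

127.46

Paasche price index uses current-period quantities as weights.
ΣP(t=1)·Q(t=1) = 20.09×29 + 31.47×30 = 582.61 + 944.1 = 1526.71
ΣP(t=0)·Q(t=1) = 15.70×29 + 24.75×30 = 455.3 + 742.5 = 1197.8
Index = 1526.71 / 1197.8 × 100 = 127.4595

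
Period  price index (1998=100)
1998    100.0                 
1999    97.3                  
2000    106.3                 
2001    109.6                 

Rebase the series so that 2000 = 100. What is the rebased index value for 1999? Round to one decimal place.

Rebased(1999) = 97.3 / 106.3 × 100 = 91.5334

91.5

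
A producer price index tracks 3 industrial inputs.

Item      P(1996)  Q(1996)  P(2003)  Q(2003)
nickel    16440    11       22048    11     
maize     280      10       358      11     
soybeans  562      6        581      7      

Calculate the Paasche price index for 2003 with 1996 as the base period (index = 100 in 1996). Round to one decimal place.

133.4

Paasche price index uses current-period quantities as weights.
ΣP(2003)·Q(2003) = 22048×11 + 358×11 + 581×7 = 242528 + 3938 + 4067 = 250533
ΣP(1996)·Q(2003) = 16440×11 + 280×11 + 562×7 = 180840 + 3080 + 3934 = 187854
Index = 250533 / 187854 × 100 = 133.3658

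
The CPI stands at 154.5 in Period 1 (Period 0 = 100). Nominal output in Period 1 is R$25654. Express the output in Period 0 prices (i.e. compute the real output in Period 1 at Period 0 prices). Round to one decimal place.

16604.5

Real = Nominal ÷ (Index/100) = 25654 ÷ (154.5/100)
     = 25654 ÷ 1.545 = 16604.5307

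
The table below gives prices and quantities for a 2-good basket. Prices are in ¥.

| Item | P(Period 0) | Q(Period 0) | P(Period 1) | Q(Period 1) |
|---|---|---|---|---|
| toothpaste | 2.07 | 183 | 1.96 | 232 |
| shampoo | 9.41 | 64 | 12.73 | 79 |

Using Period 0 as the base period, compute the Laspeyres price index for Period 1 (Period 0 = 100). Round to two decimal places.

119.61

Laspeyres price index uses base-period quantities as weights.
ΣP(Period 1)·Q(Period 0) = 1.96×183 + 12.73×64 = 358.68 + 814.72 = 1173.4
ΣP(Period 0)·Q(Period 0) = 2.07×183 + 9.41×64 = 378.81 + 602.24 = 981.05
Index = 1173.4 / 981.05 × 100 = 119.6065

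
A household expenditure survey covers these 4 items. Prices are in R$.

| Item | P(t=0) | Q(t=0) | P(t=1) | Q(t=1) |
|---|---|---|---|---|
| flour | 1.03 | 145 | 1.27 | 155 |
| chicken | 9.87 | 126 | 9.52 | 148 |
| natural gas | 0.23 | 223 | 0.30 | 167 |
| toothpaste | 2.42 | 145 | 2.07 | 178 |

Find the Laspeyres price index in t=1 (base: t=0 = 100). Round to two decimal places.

97.52

Laspeyres price index uses base-period quantities as weights.
ΣP(t=1)·Q(t=0) = 1.27×145 + 9.52×126 + 0.30×223 + 2.07×145 = 184.15 + 1199.52 + 66.9 + 300.15 = 1750.72
ΣP(t=0)·Q(t=0) = 1.03×145 + 9.87×126 + 0.23×223 + 2.42×145 = 149.35 + 1243.62 + 51.29 + 350.9 = 1795.16
Index = 1750.72 / 1795.16 × 100 = 97.5245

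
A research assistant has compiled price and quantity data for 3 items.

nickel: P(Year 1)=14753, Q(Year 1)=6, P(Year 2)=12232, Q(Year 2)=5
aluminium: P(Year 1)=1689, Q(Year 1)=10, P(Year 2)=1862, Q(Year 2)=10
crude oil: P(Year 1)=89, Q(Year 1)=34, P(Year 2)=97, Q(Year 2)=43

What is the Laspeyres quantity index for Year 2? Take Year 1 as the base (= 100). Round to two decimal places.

Laspeyres quantity index uses base-period prices as weights.
ΣP(Year 1)·Q(Year 2) = 14753×5 + 1689×10 + 89×43 = 73765 + 16890 + 3827 = 94482
ΣP(Year 1)·Q(Year 1) = 14753×6 + 1689×10 + 89×34 = 88518 + 16890 + 3026 = 108434
Index = 94482 / 108434 × 100 = 87.1332

87.13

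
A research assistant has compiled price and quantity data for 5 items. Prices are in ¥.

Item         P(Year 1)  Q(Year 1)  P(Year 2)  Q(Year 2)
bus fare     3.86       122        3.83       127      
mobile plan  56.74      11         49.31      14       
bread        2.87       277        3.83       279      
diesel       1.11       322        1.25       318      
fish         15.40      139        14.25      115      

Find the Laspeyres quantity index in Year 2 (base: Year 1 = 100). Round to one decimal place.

Laspeyres quantity index uses base-period prices as weights.
ΣP(Year 1)·Q(Year 2) = 3.86×127 + 56.74×14 + 2.87×279 + 1.11×318 + 15.40×115 = 490.22 + 794.36 + 800.73 + 352.98 + 1771 = 4209.29
ΣP(Year 1)·Q(Year 1) = 3.86×122 + 56.74×11 + 2.87×277 + 1.11×322 + 15.40×139 = 470.92 + 624.14 + 794.99 + 357.42 + 2140.6 = 4388.07
Index = 4209.29 / 4388.07 × 100 = 95.9258

95.9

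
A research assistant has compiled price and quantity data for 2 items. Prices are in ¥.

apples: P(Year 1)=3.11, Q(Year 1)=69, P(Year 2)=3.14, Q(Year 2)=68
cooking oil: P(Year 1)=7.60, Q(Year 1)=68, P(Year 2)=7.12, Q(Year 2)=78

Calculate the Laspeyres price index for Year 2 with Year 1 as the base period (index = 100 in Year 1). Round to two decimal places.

95.82

Laspeyres price index uses base-period quantities as weights.
ΣP(Year 2)·Q(Year 1) = 3.14×69 + 7.12×68 = 216.66 + 484.16 = 700.82
ΣP(Year 1)·Q(Year 1) = 3.11×69 + 7.60×68 = 214.59 + 516.8 = 731.39
Index = 700.82 / 731.39 × 100 = 95.8203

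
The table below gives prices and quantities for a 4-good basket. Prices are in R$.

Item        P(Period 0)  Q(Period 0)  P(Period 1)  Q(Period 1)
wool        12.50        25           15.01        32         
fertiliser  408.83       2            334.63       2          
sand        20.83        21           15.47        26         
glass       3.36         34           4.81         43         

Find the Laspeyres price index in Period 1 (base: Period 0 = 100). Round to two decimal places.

Laspeyres price index uses base-period quantities as weights.
ΣP(Period 1)·Q(Period 0) = 15.01×25 + 334.63×2 + 15.47×21 + 4.81×34 = 375.25 + 669.26 + 324.87 + 163.54 = 1532.92
ΣP(Period 0)·Q(Period 0) = 12.50×25 + 408.83×2 + 20.83×21 + 3.36×34 = 312.5 + 817.66 + 437.43 + 114.24 = 1681.83
Index = 1532.92 / 1681.83 × 100 = 91.1460

91.15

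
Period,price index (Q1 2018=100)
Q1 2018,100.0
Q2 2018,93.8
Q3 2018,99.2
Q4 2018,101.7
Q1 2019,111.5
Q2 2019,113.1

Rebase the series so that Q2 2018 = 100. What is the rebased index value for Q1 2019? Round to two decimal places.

118.87

Rebased(Q1 2019) = 111.5 / 93.8 × 100 = 118.8699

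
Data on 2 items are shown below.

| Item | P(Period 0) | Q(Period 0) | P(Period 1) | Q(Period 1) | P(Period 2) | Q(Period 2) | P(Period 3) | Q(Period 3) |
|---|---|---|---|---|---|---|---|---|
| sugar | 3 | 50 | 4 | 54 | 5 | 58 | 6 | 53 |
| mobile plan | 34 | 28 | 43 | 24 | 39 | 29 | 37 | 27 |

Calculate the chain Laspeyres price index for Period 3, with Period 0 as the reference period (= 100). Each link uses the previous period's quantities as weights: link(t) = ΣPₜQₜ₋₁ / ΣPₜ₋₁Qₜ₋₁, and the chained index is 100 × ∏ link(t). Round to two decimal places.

Link Period 0→Period 1:
ΣP(Period 1)Q(Period 0) = 4×50 + 43×28 = 200 + 1204 = 1404
ΣP(Period 0)Q(Period 0) = 3×50 + 34×28 = 150 + 952 = 1102
link = 1404/1102 = 1.274047
Link Period 1→Period 2:
ΣP(Period 2)Q(Period 1) = 5×54 + 39×24 = 270 + 936 = 1206
ΣP(Period 1)Q(Period 1) = 4×54 + 43×24 = 216 + 1032 = 1248
link = 1206/1248 = 0.966346
Link Period 2→Period 3:
ΣP(Period 3)Q(Period 2) = 6×58 + 37×29 = 348 + 1073 = 1421
ΣP(Period 2)Q(Period 2) = 5×58 + 39×29 = 290 + 1131 = 1421
link = 1421/1421 = 1.000000
Chained index = 100 × 1.274047 × 0.966346 × 1.000000 = 123.1171

123.12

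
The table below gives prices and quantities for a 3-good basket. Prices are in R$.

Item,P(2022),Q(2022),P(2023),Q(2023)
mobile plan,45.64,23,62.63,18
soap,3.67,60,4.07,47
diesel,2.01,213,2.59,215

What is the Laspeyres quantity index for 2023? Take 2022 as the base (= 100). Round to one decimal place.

84.0

Laspeyres quantity index uses base-period prices as weights.
ΣP(2022)·Q(2023) = 45.64×18 + 3.67×47 + 2.01×215 = 821.52 + 172.49 + 432.15 = 1426.16
ΣP(2022)·Q(2022) = 45.64×23 + 3.67×60 + 2.01×213 = 1049.72 + 220.2 + 428.13 = 1698.05
Index = 1426.16 / 1698.05 × 100 = 83.9881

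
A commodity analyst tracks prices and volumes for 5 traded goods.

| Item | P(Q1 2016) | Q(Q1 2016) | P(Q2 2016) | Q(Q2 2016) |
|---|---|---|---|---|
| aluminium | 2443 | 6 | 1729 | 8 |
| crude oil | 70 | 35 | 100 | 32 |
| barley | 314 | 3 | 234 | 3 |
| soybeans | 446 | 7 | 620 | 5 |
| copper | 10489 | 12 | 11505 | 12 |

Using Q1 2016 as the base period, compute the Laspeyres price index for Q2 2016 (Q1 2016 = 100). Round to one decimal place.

Laspeyres price index uses base-period quantities as weights.
ΣP(Q2 2016)·Q(Q1 2016) = 1729×6 + 100×35 + 234×3 + 620×7 + 11505×12 = 10374 + 3500 + 702 + 4340 + 138060 = 156976
ΣP(Q1 2016)·Q(Q1 2016) = 2443×6 + 70×35 + 314×3 + 446×7 + 10489×12 = 14658 + 2450 + 942 + 3122 + 125868 = 147040
Index = 156976 / 147040 × 100 = 106.7573

106.8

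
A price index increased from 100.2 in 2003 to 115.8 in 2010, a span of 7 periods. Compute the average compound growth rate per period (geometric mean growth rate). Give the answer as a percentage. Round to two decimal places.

2.09%

Growth factor = (115.8/100.2)^(1/7) = (1.155689)^(1/7) = 1.020886
Growth rate = 1.020886 − 1 = 0.020886 = 2.0886%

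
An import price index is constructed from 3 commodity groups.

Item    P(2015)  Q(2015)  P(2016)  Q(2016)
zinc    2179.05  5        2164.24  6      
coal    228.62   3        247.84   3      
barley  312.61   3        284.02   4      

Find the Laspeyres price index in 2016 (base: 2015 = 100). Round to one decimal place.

Laspeyres price index uses base-period quantities as weights.
ΣP(2016)·Q(2015) = 2164.24×5 + 247.84×3 + 284.02×3 = 10821.2 + 743.52 + 852.06 = 12416.78
ΣP(2015)·Q(2015) = 2179.05×5 + 228.62×3 + 312.61×3 = 10895.25 + 685.86 + 937.83 = 12518.94
Index = 12416.78 / 12518.94 × 100 = 99.1840

99.2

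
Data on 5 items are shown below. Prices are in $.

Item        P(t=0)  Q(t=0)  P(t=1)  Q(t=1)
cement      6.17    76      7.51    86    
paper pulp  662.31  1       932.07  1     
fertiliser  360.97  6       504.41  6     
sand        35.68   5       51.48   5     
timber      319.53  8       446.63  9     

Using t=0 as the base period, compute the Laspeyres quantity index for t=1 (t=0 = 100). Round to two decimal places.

Laspeyres quantity index uses base-period prices as weights.
ΣP(t=0)·Q(t=1) = 6.17×86 + 662.31×1 + 360.97×6 + 35.68×5 + 319.53×9 = 530.62 + 662.31 + 2165.82 + 178.4 + 2875.77 = 6412.92
ΣP(t=0)·Q(t=0) = 6.17×76 + 662.31×1 + 360.97×6 + 35.68×5 + 319.53×8 = 468.92 + 662.31 + 2165.82 + 178.4 + 2556.24 = 6031.69
Index = 6412.92 / 6031.69 × 100 = 106.3205

106.32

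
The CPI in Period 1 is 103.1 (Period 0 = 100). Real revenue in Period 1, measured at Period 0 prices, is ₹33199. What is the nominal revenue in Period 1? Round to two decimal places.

34228.17

Nominal = Real × (Index/100) = 33199 × (103.1/100)
        = 33199 × 1.031 = 34228.1690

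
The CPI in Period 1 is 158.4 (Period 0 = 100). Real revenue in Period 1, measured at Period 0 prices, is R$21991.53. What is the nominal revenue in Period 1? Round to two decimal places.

34834.58

Nominal = Real × (Index/100) = 21991.53 × (158.4/100)
        = 21991.53 × 1.584 = 34834.5835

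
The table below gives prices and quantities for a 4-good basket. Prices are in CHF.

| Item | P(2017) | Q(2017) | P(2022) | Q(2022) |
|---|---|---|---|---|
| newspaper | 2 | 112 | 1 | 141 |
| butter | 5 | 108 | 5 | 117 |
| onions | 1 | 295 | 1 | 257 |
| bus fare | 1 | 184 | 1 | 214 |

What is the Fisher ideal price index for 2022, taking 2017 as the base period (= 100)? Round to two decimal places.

90.22

Laspeyres component (base-period weights):
ΣP(2022)Q(2017) = 1×112 + 5×108 + 1×295 + 1×184 = 112 + 540 + 295 + 184 = 1131
ΣP(2017)Q(2017) = 2×112 + 5×108 + 1×295 + 1×184 = 224 + 540 + 295 + 184 = 1243
L = 1131 / 1243 × 100 = 90.9895
Paasche component (current-period weights):
ΣP(2022)Q(2022) = 1×141 + 5×117 + 1×257 + 1×214 = 141 + 585 + 257 + 214 = 1197
ΣP(2017)Q(2022) = 2×141 + 5×117 + 1×257 + 1×214 = 282 + 585 + 257 + 214 = 1338
P = 1197 / 1338 × 100 = 89.4619
Fisher = √(L × P) = √(90.9895 × 89.4619) = 90.2225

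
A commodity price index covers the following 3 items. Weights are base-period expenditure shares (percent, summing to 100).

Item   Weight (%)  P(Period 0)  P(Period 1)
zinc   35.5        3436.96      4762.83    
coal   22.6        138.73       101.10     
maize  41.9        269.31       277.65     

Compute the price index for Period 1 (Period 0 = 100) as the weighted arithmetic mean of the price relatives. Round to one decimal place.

zinc: 35.5 × (4762.83/3436.96) = 35.5 × 1.385768 = 49.1948
coal: 22.6 × (101.10/138.73) = 22.6 × 0.728754 = 16.4698
maize: 41.9 × (277.65/269.31) = 41.9 × 1.030968 = 43.1976
Index = Σ wᵢ·(p₁ᵢ/p₀ᵢ) = 49.1948 + 16.4698 + 43.1976 = 108.8622

108.9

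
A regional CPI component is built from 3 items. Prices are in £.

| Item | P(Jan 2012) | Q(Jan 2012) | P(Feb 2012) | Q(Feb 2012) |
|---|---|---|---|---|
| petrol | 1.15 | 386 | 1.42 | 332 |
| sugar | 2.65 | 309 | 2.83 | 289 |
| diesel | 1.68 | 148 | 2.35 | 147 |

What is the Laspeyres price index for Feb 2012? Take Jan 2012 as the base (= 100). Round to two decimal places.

117.14

Laspeyres price index uses base-period quantities as weights.
ΣP(Feb 2012)·Q(Jan 2012) = 1.42×386 + 2.83×309 + 2.35×148 = 548.12 + 874.47 + 347.8 = 1770.39
ΣP(Jan 2012)·Q(Jan 2012) = 1.15×386 + 2.65×309 + 1.68×148 = 443.9 + 818.85 + 248.64 = 1511.39
Index = 1770.39 / 1511.39 × 100 = 117.1365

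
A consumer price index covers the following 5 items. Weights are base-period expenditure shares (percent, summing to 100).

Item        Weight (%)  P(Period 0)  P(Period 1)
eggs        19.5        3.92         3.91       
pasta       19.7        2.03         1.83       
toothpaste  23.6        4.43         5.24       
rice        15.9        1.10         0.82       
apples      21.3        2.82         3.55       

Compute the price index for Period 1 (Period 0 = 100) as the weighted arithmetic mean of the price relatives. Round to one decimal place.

103.8

eggs: 19.5 × (3.91/3.92) = 19.5 × 0.997449 = 19.4503
pasta: 19.7 × (1.83/2.03) = 19.7 × 0.901478 = 17.7591
toothpaste: 23.6 × (5.24/4.43) = 23.6 × 1.182844 = 27.9151
rice: 15.9 × (0.82/1.10) = 15.9 × 0.745455 = 11.8527
apples: 21.3 × (3.55/2.82) = 21.3 × 1.258865 = 26.8138
Index = Σ wᵢ·(p₁ᵢ/p₀ᵢ) = 19.4503 + 17.7591 + 27.9151 + 11.8527 + 26.8138 = 103.7910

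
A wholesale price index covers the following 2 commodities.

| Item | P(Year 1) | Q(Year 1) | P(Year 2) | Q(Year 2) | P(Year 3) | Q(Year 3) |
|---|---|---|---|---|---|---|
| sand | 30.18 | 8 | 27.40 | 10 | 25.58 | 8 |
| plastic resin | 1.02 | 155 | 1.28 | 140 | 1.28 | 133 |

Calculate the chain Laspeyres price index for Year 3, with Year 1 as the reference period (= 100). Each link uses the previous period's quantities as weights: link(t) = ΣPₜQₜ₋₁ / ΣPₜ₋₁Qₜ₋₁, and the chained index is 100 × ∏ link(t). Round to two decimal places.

Link Year 1→Year 2:
ΣP(Year 2)Q(Year 1) = 27.40×8 + 1.28×155 = 219.2 + 198.4 = 417.6
ΣP(Year 1)Q(Year 1) = 30.18×8 + 1.02×155 = 241.44 + 158.1 = 399.54
link = 417.6/399.54 = 1.045202
Link Year 2→Year 3:
ΣP(Year 3)Q(Year 2) = 25.58×10 + 1.28×140 = 255.8 + 179.2 = 435
ΣP(Year 2)Q(Year 2) = 27.40×10 + 1.28×140 = 274 + 179.2 = 453.2
link = 435/453.2 = 0.959841
Chained index = 100 × 1.045202 × 0.959841 = 100.3228

100.32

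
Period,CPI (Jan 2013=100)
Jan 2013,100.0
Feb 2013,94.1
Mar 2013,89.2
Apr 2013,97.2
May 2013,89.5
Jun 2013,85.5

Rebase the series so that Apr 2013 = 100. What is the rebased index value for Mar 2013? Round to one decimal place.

Rebased(Mar 2013) = 89.2 / 97.2 × 100 = 91.7695

91.8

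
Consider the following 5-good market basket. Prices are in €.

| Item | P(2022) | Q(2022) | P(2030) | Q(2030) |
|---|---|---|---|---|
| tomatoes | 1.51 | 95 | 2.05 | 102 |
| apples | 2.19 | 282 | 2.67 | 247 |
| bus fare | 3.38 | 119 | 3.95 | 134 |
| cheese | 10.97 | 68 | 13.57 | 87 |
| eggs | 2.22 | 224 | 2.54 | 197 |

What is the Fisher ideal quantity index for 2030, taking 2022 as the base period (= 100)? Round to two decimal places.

105.68

Laspeyres component (base-period weights):
ΣP(2022)Q(2030) = 1.51×102 + 2.19×247 + 3.38×134 + 10.97×87 + 2.22×197 = 154.02 + 540.93 + 452.92 + 954.39 + 437.34 = 2539.6
ΣP(2022)Q(2022) = 1.51×95 + 2.19×282 + 3.38×119 + 10.97×68 + 2.22×224 = 143.45 + 617.58 + 402.22 + 745.96 + 497.28 = 2406.49
L = 2539.6 / 2406.49 × 100 = 105.5313
Paasche component (current-period weights):
ΣP(2030)Q(2030) = 2.05×102 + 2.67×247 + 3.95×134 + 13.57×87 + 2.54×197 = 209.1 + 659.49 + 529.3 + 1180.59 + 500.38 = 3078.86
ΣP(2030)Q(2022) = 2.05×95 + 2.67×282 + 3.95×119 + 13.57×68 + 2.54×224 = 194.75 + 752.94 + 470.05 + 922.76 + 568.96 = 2909.46
P = 3078.86 / 2909.46 × 100 = 105.8224
Fisher = √(L × P) = √(105.5313 × 105.8224) = 105.6767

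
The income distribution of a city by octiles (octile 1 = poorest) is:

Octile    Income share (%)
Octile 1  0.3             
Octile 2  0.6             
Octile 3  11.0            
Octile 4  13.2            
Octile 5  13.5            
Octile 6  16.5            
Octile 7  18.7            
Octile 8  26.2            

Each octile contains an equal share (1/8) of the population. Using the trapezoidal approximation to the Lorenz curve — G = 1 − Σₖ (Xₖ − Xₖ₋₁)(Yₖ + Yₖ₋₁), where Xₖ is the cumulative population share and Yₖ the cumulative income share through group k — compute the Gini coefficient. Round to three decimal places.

Cumulative income shares Yₖ: 0.0030, 0.0090, 0.1190, 0.2510, 0.3860, 0.5510, 0.7380, 1.0000
Σ (Xₖ−Xₖ₋₁)(Yₖ+Yₖ₋₁) = (1/8)(0.0030+0.0000) + (1/8)(0.0090+0.0030) + (1/8)(0.1190+0.0090) + (1/8)(0.2510+0.1190) + (1/8)(0.3860+0.2510) + (1/8)(0.5510+0.3860) + (1/8)(0.7380+0.5510) + (1/8)(1.0000+0.7380)
  = 0.0004 + 0.0015 + 0.0160 + 0.0462 + 0.0796 + 0.1171 + 0.1611 + 0.2172 = 0.6392
G = 1 − 0.6392 = 0.3608

0.361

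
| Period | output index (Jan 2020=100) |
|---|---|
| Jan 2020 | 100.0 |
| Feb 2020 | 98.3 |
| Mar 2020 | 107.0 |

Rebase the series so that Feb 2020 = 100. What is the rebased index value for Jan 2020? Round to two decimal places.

101.73

Rebased(Jan 2020) = 100.0 / 98.3 × 100 = 101.7294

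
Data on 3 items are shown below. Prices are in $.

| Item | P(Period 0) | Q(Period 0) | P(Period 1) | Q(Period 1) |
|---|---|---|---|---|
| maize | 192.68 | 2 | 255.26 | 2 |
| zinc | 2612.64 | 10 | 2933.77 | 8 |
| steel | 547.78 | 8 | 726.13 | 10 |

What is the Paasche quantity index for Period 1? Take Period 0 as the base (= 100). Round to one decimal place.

87.6

Paasche quantity index uses current-period prices as weights.
ΣP(Period 1)·Q(Period 1) = 255.26×2 + 2933.77×8 + 726.13×10 = 510.52 + 23470.16 + 7261.3 = 31241.98
ΣP(Period 1)·Q(Period 0) = 255.26×2 + 2933.77×10 + 726.13×8 = 510.52 + 29337.7 + 5809.04 = 35657.26
Index = 31241.98 / 35657.26 × 100 = 87.6174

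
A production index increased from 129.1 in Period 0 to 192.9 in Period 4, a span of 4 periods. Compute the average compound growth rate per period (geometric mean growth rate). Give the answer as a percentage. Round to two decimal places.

10.56%

Growth factor = (192.9/129.1)^(1/4) = (1.494191)^(1/4) = 1.105609
Growth rate = 1.105609 − 1 = 0.105609 = 10.5609%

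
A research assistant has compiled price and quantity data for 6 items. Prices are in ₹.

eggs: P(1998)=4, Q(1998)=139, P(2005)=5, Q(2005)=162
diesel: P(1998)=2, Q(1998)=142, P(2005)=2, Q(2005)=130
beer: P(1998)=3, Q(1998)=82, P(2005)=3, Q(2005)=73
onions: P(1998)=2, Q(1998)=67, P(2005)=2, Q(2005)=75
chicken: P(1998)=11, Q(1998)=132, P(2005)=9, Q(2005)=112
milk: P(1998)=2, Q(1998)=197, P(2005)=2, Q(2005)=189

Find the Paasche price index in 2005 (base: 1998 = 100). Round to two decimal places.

Paasche price index uses current-period quantities as weights.
ΣP(2005)·Q(2005) = 5×162 + 2×130 + 3×73 + 2×75 + 9×112 + 2×189 = 810 + 260 + 219 + 150 + 1008 + 378 = 2825
ΣP(1998)·Q(2005) = 4×162 + 2×130 + 3×73 + 2×75 + 11×112 + 2×189 = 648 + 260 + 219 + 150 + 1232 + 378 = 2887
Index = 2825 / 2887 × 100 = 97.8524

97.85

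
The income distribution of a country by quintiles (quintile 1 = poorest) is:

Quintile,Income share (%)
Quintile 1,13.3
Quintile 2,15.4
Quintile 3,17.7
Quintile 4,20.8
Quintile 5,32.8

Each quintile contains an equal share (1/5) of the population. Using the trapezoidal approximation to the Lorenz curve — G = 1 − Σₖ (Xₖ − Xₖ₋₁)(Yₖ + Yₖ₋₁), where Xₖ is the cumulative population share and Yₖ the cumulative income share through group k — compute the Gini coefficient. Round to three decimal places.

0.178

Cumulative income shares Yₖ: 0.1330, 0.2870, 0.4640, 0.6720, 1.0000
Σ (Xₖ−Xₖ₋₁)(Yₖ+Yₖ₋₁) = (1/5)(0.1330+0.0000) + (1/5)(0.2870+0.1330) + (1/5)(0.4640+0.2870) + (1/5)(0.6720+0.4640) + (1/5)(1.0000+0.6720)
  = 0.0266 + 0.0840 + 0.1502 + 0.2272 + 0.3344 = 0.8224
G = 1 − 0.8224 = 0.1776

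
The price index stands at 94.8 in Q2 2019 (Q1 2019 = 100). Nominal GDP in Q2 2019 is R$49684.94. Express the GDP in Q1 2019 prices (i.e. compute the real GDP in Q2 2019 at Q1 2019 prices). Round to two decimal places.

Real = Nominal ÷ (Index/100) = 49684.94 ÷ (94.8/100)
     = 49684.94 ÷ 0.948 = 52410.2743

52410.27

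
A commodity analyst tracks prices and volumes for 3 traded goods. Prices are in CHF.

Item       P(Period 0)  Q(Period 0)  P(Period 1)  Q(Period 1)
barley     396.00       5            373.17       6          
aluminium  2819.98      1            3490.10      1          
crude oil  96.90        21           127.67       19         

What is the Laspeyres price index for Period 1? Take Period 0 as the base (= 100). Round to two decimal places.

117.59

Laspeyres price index uses base-period quantities as weights.
ΣP(Period 1)·Q(Period 0) = 373.17×5 + 3490.10×1 + 127.67×21 = 1865.85 + 3490.1 + 2681.07 = 8037.02
ΣP(Period 0)·Q(Period 0) = 396.00×5 + 2819.98×1 + 96.90×21 = 1980 + 2819.98 + 2034.9 = 6834.88
Index = 8037.02 / 6834.88 × 100 = 117.5883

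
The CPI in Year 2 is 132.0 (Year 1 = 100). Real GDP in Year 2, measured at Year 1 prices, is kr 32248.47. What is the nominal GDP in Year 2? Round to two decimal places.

Nominal = Real × (Index/100) = 32248.47 × (132.0/100)
        = 32248.47 × 1.320 = 42567.9804

42567.98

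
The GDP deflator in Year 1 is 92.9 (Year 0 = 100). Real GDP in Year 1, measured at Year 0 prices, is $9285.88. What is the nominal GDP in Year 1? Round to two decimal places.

Nominal = Real × (Index/100) = 9285.88 × (92.9/100)
        = 9285.88 × 0.929 = 8626.5825

8626.58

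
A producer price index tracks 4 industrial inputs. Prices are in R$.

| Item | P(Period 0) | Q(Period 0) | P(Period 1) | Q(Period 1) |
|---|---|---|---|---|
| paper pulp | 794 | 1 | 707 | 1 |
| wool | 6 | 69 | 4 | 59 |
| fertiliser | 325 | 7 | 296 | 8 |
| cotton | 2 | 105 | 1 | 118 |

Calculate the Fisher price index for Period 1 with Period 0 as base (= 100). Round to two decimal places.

Laspeyres component (base-period weights):
ΣP(Period 1)Q(Period 0) = 707×1 + 4×69 + 296×7 + 1×105 = 707 + 276 + 2072 + 105 = 3160
ΣP(Period 0)Q(Period 0) = 794×1 + 6×69 + 325×7 + 2×105 = 794 + 414 + 2275 + 210 = 3693
L = 3160 / 3693 × 100 = 85.5673
Paasche component (current-period weights):
ΣP(Period 1)Q(Period 1) = 707×1 + 4×59 + 296×8 + 1×118 = 707 + 236 + 2368 + 118 = 3429
ΣP(Period 0)Q(Period 1) = 794×1 + 6×59 + 325×8 + 2×118 = 794 + 354 + 2600 + 236 = 3984
P = 3429 / 3984 × 100 = 86.0693
Fisher = √(L × P) = √(85.5673 × 86.0693) = 85.8179

85.82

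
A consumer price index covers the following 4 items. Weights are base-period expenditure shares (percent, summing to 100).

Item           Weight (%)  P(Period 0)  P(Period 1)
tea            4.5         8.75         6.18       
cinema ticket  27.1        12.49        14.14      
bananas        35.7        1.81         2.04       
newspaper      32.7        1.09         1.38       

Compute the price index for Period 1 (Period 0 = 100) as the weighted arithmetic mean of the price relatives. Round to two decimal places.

tea: 4.5 × (6.18/8.75) = 4.5 × 0.706286 = 3.1783
cinema ticket: 27.1 × (14.14/12.49) = 27.1 × 1.132106 = 30.6801
bananas: 35.7 × (2.04/1.81) = 35.7 × 1.127072 = 40.2365
newspaper: 32.7 × (1.38/1.09) = 32.7 × 1.266055 = 41.4000
Index = Σ wᵢ·(p₁ᵢ/p₀ᵢ) = 3.1783 + 30.6801 + 40.2365 + 41.4000 = 115.4948

115.49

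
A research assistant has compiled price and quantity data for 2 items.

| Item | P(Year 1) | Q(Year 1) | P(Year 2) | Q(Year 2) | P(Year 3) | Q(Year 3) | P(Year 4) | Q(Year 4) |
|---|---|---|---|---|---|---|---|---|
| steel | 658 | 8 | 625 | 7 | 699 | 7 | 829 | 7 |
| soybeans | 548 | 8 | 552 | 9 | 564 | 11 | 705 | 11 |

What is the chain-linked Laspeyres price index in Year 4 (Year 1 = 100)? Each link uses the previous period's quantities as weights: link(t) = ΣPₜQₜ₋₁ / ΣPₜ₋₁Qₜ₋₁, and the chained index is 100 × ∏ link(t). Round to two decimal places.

Link Year 1→Year 2:
ΣP(Year 2)Q(Year 1) = 625×8 + 552×8 = 5000 + 4416 = 9416
ΣP(Year 1)Q(Year 1) = 658×8 + 548×8 = 5264 + 4384 = 9648
link = 9416/9648 = 0.975954
Link Year 2→Year 3:
ΣP(Year 3)Q(Year 2) = 699×7 + 564×9 = 4893 + 5076 = 9969
ΣP(Year 2)Q(Year 2) = 625×7 + 552×9 = 4375 + 4968 = 9343
link = 9969/9343 = 1.067002
Link Year 3→Year 4:
ΣP(Year 4)Q(Year 3) = 829×7 + 705×11 = 5803 + 7755 = 13558
ΣP(Year 3)Q(Year 3) = 699×7 + 564×11 = 4893 + 6204 = 11097
link = 13558/11097 = 1.221772
Chained index = 100 × 0.975954 × 1.067002 × 1.221772 = 127.2285

127.23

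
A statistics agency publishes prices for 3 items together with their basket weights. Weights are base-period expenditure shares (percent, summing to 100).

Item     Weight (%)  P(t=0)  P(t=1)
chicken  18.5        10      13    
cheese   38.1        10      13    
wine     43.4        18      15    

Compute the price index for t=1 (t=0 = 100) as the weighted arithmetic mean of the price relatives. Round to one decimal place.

109.7

chicken: 18.5 × (13/10) = 18.5 × 1.300000 = 24.0500
cheese: 38.1 × (13/10) = 38.1 × 1.300000 = 49.5300
wine: 43.4 × (15/18) = 43.4 × 0.833333 = 36.1667
Index = Σ wᵢ·(p₁ᵢ/p₀ᵢ) = 24.0500 + 49.5300 + 36.1667 = 109.7467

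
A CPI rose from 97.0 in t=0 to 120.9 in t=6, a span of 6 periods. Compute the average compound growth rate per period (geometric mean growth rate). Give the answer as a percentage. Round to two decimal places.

Growth factor = (120.9/97.0)^(1/6) = (1.246392)^(1/6) = 1.037391
Growth rate = 1.037391 − 1 = 0.037391 = 3.7391%

3.74%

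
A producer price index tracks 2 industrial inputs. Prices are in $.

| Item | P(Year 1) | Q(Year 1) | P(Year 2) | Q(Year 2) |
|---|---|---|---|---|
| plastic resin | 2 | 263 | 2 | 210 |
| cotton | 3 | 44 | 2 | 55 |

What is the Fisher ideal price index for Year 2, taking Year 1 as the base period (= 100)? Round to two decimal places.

Laspeyres component (base-period weights):
ΣP(Year 2)Q(Year 1) = 2×263 + 2×44 = 526 + 88 = 614
ΣP(Year 1)Q(Year 1) = 2×263 + 3×44 = 526 + 132 = 658
L = 614 / 658 × 100 = 93.3131
Paasche component (current-period weights):
ΣP(Year 2)Q(Year 2) = 2×210 + 2×55 = 420 + 110 = 530
ΣP(Year 1)Q(Year 2) = 2×210 + 3×55 = 420 + 165 = 585
P = 530 / 585 × 100 = 90.5983
Fisher = √(L × P) = √(93.3131 × 90.5983) = 91.9457

91.95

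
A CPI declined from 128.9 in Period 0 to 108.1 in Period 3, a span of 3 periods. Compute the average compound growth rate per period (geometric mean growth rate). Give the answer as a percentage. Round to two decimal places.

-5.70%

Growth factor = (108.1/128.9)^(1/3) = (0.838635)^(1/3) = 0.943027
Growth rate = 0.943027 − 1 = -0.056973 = -5.6973%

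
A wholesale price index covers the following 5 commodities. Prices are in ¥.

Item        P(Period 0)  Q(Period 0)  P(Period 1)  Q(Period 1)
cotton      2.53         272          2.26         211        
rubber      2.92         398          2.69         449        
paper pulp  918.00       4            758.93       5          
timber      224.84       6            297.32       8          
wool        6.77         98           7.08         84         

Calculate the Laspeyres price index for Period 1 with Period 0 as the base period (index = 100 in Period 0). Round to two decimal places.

95.54

Laspeyres price index uses base-period quantities as weights.
ΣP(Period 1)·Q(Period 0) = 2.26×272 + 2.69×398 + 758.93×4 + 297.32×6 + 7.08×98 = 614.72 + 1070.62 + 3035.72 + 1783.92 + 693.84 = 7198.82
ΣP(Period 0)·Q(Period 0) = 2.53×272 + 2.92×398 + 918.00×4 + 224.84×6 + 6.77×98 = 688.16 + 1162.16 + 3672 + 1349.04 + 663.46 = 7534.82
Index = 7198.82 / 7534.82 × 100 = 95.5407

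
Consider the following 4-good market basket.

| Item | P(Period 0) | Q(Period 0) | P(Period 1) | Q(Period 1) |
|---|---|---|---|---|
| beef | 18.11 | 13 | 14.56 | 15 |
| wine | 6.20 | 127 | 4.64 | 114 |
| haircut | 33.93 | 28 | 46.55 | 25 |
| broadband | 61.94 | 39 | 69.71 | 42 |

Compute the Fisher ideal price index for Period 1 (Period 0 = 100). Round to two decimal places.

109.33

Laspeyres component (base-period weights):
ΣP(Period 1)Q(Period 0) = 14.56×13 + 4.64×127 + 46.55×28 + 69.71×39 = 189.28 + 589.28 + 1303.4 + 2718.69 = 4800.65
ΣP(Period 0)Q(Period 0) = 18.11×13 + 6.20×127 + 33.93×28 + 61.94×39 = 235.43 + 787.4 + 950.04 + 2415.66 = 4388.53
L = 4800.65 / 4388.53 × 100 = 109.3908
Paasche component (current-period weights):
ΣP(Period 1)Q(Period 1) = 14.56×15 + 4.64×114 + 46.55×25 + 69.71×42 = 218.4 + 528.96 + 1163.75 + 2927.82 = 4838.93
ΣP(Period 0)Q(Period 1) = 18.11×15 + 6.20×114 + 33.93×25 + 61.94×42 = 271.65 + 706.8 + 848.25 + 2601.48 = 4428.18
P = 4838.93 / 4428.18 × 100 = 109.2758
Fisher = √(L × P) = √(109.3908 × 109.2758) = 109.3333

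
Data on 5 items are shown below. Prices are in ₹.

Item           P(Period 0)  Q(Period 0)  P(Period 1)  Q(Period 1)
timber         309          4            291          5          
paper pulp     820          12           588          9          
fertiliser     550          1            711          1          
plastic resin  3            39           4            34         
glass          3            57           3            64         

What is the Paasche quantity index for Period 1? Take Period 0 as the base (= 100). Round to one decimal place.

84.1

Paasche quantity index uses current-period prices as weights.
ΣP(Period 1)·Q(Period 1) = 291×5 + 588×9 + 711×1 + 4×34 + 3×64 = 1455 + 5292 + 711 + 136 + 192 = 7786
ΣP(Period 1)·Q(Period 0) = 291×4 + 588×12 + 711×1 + 4×39 + 3×57 = 1164 + 7056 + 711 + 156 + 171 = 9258
Index = 7786 / 9258 × 100 = 84.1002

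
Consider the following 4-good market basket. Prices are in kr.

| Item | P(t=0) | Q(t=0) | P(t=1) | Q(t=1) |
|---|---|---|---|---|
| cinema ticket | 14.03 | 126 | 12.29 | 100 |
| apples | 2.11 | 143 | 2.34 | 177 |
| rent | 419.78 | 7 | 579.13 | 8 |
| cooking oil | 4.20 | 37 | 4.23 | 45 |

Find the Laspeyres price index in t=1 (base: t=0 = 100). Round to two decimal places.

118.02

Laspeyres price index uses base-period quantities as weights.
ΣP(t=1)·Q(t=0) = 12.29×126 + 2.34×143 + 579.13×7 + 4.23×37 = 1548.54 + 334.62 + 4053.91 + 156.51 = 6093.58
ΣP(t=0)·Q(t=0) = 14.03×126 + 2.11×143 + 419.78×7 + 4.20×37 = 1767.78 + 301.73 + 2938.46 + 155.4 = 5163.37
Index = 6093.58 / 5163.37 × 100 = 118.0156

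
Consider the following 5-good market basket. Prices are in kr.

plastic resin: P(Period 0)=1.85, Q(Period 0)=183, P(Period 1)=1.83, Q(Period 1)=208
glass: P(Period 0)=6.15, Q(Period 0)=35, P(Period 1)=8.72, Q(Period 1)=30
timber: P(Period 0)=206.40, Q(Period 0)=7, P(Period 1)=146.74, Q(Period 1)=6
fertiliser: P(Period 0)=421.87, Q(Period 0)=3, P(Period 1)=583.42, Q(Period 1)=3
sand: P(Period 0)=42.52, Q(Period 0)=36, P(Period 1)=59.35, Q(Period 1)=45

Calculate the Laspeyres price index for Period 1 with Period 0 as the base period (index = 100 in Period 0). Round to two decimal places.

Laspeyres price index uses base-period quantities as weights.
ΣP(Period 1)·Q(Period 0) = 1.83×183 + 8.72×35 + 146.74×7 + 583.42×3 + 59.35×36 = 334.89 + 305.2 + 1027.18 + 1750.26 + 2136.6 = 5554.13
ΣP(Period 0)·Q(Period 0) = 1.85×183 + 6.15×35 + 206.40×7 + 421.87×3 + 42.52×36 = 338.55 + 215.25 + 1444.8 + 1265.61 + 1530.72 = 4794.93
Index = 5554.13 / 4794.93 × 100 = 115.8334

115.83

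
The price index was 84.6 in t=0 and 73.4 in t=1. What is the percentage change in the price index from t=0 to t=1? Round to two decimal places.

-13.24%

Change = (73.4 − 84.6) / 84.6 × 100
       = -11.2 / 84.6 × 100 = -13.2388%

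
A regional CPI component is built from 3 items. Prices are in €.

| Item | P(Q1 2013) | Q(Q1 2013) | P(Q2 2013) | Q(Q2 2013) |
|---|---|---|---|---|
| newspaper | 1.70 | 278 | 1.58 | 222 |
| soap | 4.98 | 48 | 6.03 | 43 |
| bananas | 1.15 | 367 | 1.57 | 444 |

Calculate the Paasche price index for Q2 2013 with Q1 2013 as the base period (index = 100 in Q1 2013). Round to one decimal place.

118.6

Paasche price index uses current-period quantities as weights.
ΣP(Q2 2013)·Q(Q2 2013) = 1.58×222 + 6.03×43 + 1.57×444 = 350.76 + 259.29 + 697.08 = 1307.13
ΣP(Q1 2013)·Q(Q2 2013) = 1.70×222 + 4.98×43 + 1.15×444 = 377.4 + 214.14 + 510.6 = 1102.14
Index = 1307.13 / 1102.14 × 100 = 118.5993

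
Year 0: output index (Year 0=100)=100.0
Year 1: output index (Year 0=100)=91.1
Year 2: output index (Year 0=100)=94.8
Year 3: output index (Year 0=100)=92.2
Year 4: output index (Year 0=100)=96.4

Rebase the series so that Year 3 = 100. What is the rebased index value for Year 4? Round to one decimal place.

104.6

Rebased(Year 4) = 96.4 / 92.2 × 100 = 104.5553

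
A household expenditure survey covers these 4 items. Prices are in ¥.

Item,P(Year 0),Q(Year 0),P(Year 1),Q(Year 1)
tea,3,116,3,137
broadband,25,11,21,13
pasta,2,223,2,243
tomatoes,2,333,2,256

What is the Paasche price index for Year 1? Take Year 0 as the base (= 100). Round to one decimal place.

97.0

Paasche price index uses current-period quantities as weights.
ΣP(Year 1)·Q(Year 1) = 3×137 + 21×13 + 2×243 + 2×256 = 411 + 273 + 486 + 512 = 1682
ΣP(Year 0)·Q(Year 1) = 3×137 + 25×13 + 2×243 + 2×256 = 411 + 325 + 486 + 512 = 1734
Index = 1682 / 1734 × 100 = 97.0012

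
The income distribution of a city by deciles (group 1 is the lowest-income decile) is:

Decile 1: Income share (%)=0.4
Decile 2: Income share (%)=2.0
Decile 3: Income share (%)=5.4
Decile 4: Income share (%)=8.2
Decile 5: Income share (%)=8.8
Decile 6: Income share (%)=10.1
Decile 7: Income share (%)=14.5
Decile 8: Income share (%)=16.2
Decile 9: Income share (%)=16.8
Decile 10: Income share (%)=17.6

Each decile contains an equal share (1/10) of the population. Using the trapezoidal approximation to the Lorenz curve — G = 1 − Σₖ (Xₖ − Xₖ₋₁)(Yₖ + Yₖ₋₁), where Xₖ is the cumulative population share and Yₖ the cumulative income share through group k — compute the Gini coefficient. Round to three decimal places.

0.333

Cumulative income shares Yₖ: 0.0040, 0.0240, 0.0780, 0.1600, 0.2480, 0.3490, 0.4940, 0.6560, 0.8240, 1.0000
Σ (Xₖ−Xₖ₋₁)(Yₖ+Yₖ₋₁) = (1/10)(0.0040+0.0000) + (1/10)(0.0240+0.0040) + (1/10)(0.0780+0.0240) + (1/10)(0.1600+0.0780) + (1/10)(0.2480+0.1600) + (1/10)(0.3490+0.2480) + (1/10)(0.4940+0.3490) + (1/10)(0.6560+0.4940) + (1/10)(0.8240+0.6560) + (1/10)(1.0000+0.8240)
  = 0.0004 + 0.0028 + 0.0102 + 0.0238 + 0.0408 + 0.0597 + 0.0843 + 0.1150 + 0.1480 + 0.1824 = 0.6674
G = 1 − 0.6674 = 0.3326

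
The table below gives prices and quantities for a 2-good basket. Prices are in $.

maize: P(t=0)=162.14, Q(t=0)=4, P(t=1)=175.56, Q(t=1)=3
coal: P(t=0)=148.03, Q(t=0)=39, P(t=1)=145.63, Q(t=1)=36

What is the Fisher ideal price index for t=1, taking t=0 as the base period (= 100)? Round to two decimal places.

99.29

Laspeyres component (base-period weights):
ΣP(t=1)Q(t=0) = 175.56×4 + 145.63×39 = 702.24 + 5679.57 = 6381.81
ΣP(t=0)Q(t=0) = 162.14×4 + 148.03×39 = 648.56 + 5773.17 = 6421.73
L = 6381.81 / 6421.73 × 100 = 99.3784
Paasche component (current-period weights):
ΣP(t=1)Q(t=1) = 175.56×3 + 145.63×36 = 526.68 + 5242.68 = 5769.36
ΣP(t=0)Q(t=1) = 162.14×3 + 148.03×36 = 486.42 + 5329.08 = 5815.5
P = 5769.36 / 5815.5 × 100 = 99.2066
Fisher = √(L × P) = √(99.3784 × 99.2066) = 99.2924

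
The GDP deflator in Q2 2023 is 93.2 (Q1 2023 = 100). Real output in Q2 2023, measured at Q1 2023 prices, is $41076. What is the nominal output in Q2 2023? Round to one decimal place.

38282.8

Nominal = Real × (Index/100) = 41076 × (93.2/100)
        = 41076 × 0.932 = 38282.8320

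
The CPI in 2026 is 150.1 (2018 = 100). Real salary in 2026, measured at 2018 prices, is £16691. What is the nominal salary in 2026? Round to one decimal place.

25053.2

Nominal = Real × (Index/100) = 16691 × (150.1/100)
        = 16691 × 1.501 = 25053.1910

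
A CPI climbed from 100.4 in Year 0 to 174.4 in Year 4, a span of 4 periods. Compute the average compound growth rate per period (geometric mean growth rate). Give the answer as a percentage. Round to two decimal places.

14.80%

Growth factor = (174.4/100.4)^(1/4) = (1.737052)^(1/4) = 1.148030
Growth rate = 1.148030 − 1 = 0.148030 = 14.8030%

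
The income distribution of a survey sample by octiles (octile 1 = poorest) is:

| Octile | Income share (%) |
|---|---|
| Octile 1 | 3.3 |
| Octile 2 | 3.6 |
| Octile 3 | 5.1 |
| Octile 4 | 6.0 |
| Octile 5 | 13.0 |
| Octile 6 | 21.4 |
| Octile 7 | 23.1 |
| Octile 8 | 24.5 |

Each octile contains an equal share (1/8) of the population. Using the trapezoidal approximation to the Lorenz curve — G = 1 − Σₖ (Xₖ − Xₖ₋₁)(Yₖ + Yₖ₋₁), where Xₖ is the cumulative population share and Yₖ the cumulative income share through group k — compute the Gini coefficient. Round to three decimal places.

Cumulative income shares Yₖ: 0.0330, 0.0690, 0.1200, 0.1800, 0.3100, 0.5240, 0.7550, 1.0000
Σ (Xₖ−Xₖ₋₁)(Yₖ+Yₖ₋₁) = (1/8)(0.0330+0.0000) + (1/8)(0.0690+0.0330) + (1/8)(0.1200+0.0690) + (1/8)(0.1800+0.1200) + (1/8)(0.3100+0.1800) + (1/8)(0.5240+0.3100) + (1/8)(0.7550+0.5240) + (1/8)(1.0000+0.7550)
  = 0.0041 + 0.0128 + 0.0236 + 0.0375 + 0.0612 + 0.1043 + 0.1599 + 0.2194 = 0.6228
G = 1 − 0.6228 = 0.3772

0.377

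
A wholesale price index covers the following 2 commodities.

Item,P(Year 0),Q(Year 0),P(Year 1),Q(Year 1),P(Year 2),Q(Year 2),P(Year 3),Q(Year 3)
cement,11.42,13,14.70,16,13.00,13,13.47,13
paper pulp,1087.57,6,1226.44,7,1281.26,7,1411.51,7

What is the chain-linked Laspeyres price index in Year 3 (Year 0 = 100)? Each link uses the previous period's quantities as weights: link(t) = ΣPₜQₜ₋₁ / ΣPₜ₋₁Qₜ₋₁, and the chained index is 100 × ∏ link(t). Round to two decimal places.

Link Year 0→Year 1:
ΣP(Year 1)Q(Year 0) = 14.70×13 + 1226.44×6 = 191.1 + 7358.64 = 7549.74
ΣP(Year 0)Q(Year 0) = 11.42×13 + 1087.57×6 = 148.46 + 6525.42 = 6673.88
link = 7549.74/6673.88 = 1.131237
Link Year 1→Year 2:
ΣP(Year 2)Q(Year 1) = 13.00×16 + 1281.26×7 = 208 + 8968.82 = 9176.82
ΣP(Year 1)Q(Year 1) = 14.70×16 + 1226.44×7 = 235.2 + 8585.08 = 8820.28
link = 9176.82/8820.28 = 1.040423
Link Year 2→Year 3:
ΣP(Year 3)Q(Year 2) = 13.47×13 + 1411.51×7 = 175.11 + 9880.57 = 10055.68
ΣP(Year 2)Q(Year 2) = 13.00×13 + 1281.26×7 = 169 + 8968.82 = 9137.82
link = 10055.68/9137.82 = 1.100446
Chained index = 100 × 1.131237 × 1.040423 × 1.100446 = 129.5186

129.52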